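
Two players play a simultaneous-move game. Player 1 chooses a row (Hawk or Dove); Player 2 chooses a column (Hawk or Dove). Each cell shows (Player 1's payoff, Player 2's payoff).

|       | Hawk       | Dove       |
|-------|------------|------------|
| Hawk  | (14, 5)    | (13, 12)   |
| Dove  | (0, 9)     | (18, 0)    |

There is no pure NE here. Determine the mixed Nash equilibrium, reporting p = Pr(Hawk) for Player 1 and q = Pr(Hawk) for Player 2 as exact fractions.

In a mixed NE each player is indifferent between their pure strategies, so the opponent's mix sets the indifference.
Player 2 indifferent between Hawk and Dove: p·5 + (1−p)·9 = p·12 + (1−p)·0 ⟹ 9 + (-4)p = 0 + 12p ⟹ p = 9/16.
Player 1 indifferent between Hawk and Dove: q·14 + (1−q)·13 = q·0 + (1−q)·18 ⟹ 13 + 1q = 18 + (-18)q ⟹ q = 5/19.

p = 9/16, q = 5/19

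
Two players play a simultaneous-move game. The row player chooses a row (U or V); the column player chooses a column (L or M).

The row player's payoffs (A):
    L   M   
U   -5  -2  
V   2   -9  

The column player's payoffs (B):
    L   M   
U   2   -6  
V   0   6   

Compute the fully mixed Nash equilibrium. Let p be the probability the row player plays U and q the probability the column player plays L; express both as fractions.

Each player's mixing probability is pinned down by making the *other* player indifferent.
The column player indifferent between L and M: p·2 + (1−p)·0 = p·(-6) + (1−p)·6 ⟹ 0 + 2p = 6 + (-12)p ⟹ p = 3/7.
The row player indifferent between U and V: q·(-5) + (1−q)·(-2) = q·2 + (1−q)·(-9) ⟹ (-2) + (-3)q = (-9) + 11q ⟹ q = 1/2.

p = 3/7, q = 1/2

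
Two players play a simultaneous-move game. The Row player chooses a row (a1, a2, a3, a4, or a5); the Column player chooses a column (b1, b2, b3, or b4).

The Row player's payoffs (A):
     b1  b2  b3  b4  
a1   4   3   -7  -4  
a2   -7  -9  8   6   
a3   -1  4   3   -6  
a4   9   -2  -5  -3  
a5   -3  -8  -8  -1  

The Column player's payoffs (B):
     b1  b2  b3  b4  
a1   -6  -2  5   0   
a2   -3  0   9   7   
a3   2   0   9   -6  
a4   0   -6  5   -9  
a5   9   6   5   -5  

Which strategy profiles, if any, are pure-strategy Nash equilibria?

(a2, b3)

Check mutual best responses: a cell is a NE iff neither player can gain by unilaterally deviating.
The Row player's best responses — vs b1: a4 (payoff 9); vs b2: a3 (payoff 4); vs b3: a2 (payoff 8); vs b4: a2 (payoff 6).
The Column player's best responses — vs a1: b3 (payoff 5); vs a2: b3 (payoff 9); vs a3: b3 (payoff 9); vs a4: b3 (payoff 5); vs a5: b1 (payoff 9).
The only mutual best response is (a2, b3); neither player gains by switching there.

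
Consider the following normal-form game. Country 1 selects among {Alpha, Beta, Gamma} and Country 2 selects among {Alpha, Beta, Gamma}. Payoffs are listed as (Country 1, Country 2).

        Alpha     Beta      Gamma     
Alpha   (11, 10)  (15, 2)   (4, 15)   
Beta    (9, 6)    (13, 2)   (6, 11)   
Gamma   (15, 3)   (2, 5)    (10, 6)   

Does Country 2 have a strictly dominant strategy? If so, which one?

Check whether one of Country 2's strategies beats all alternatives regardless of what the opponent does.
Gamma strictly dominates: vs Alpha: 15 > each of {10, 2}; vs Beta: 11 > each of {6, 2}; vs Gamma: 6 > each of {3, 5}.

Gamma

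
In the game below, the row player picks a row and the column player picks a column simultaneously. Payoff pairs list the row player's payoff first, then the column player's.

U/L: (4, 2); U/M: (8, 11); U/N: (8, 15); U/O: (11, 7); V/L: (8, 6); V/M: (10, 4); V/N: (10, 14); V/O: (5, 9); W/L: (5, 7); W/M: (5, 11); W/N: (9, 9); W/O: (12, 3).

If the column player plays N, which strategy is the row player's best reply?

With the column player fixed at N, the row player's payoffs are: U → 8, V → 10, W → 9.
The maximum is 10, achieved by V.

V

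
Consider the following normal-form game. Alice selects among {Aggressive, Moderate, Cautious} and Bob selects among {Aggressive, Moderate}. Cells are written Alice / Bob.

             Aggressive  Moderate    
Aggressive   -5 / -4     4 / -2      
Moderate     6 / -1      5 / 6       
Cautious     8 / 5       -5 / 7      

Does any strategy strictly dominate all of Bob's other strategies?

Moderate

Check whether one of Bob's strategies beats all alternatives regardless of what the opponent does.
Moderate strictly dominates: vs Aggressive: -2 > -4; vs Moderate: 6 > -1; vs Cautious: 7 > 5.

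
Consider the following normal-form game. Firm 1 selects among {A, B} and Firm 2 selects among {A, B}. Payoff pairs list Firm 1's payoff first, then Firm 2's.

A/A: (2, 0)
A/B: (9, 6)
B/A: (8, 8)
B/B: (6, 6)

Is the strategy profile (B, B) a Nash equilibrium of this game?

No

Holding Firm 2 at B: Firm 1 gets 6 from B but could get 9 by switching to A. Firm 1 has a profitable deviation.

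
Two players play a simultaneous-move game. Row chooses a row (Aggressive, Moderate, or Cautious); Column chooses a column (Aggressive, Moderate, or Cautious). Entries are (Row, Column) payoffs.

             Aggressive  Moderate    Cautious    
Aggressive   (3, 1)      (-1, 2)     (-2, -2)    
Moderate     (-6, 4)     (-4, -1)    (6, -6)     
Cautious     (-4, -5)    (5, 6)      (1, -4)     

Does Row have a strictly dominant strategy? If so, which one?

No strictly dominant strategy

A strategy is strictly dominant if it gives Row a strictly higher payoff than every other strategy, against every choice by the opponent.
Aggressive is not dominant: against Moderate, Cautious gives 5 > -1.
Moderate is not dominant: against Aggressive, Aggressive gives 3 > -6.
Cautious is not dominant: against Aggressive, Aggressive gives 3 > -4.
No single strategy is best against every opponent action.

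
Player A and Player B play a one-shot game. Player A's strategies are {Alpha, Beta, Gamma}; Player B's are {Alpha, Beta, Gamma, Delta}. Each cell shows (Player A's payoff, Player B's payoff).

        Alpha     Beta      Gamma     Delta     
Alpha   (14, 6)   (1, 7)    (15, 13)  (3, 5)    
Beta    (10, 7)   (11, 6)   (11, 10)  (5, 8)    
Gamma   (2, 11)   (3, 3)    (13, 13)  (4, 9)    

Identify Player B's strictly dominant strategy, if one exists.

Check whether one of Player B's strategies beats all alternatives regardless of what the opponent does.
Gamma strictly dominates: vs Alpha: 13 > each of {6, 7, 5}; vs Beta: 10 > each of {7, 6, 8}; vs Gamma: 13 > each of {11, 3, 9}.

Gamma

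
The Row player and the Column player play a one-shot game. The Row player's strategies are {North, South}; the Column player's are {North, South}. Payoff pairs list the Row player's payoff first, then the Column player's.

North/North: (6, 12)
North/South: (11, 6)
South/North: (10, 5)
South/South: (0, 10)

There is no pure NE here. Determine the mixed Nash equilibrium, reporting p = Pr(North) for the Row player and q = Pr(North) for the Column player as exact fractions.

p = 5/11, q = 11/15

In a mixed NE each player is indifferent between their pure strategies, so the opponent's mix sets the indifference.
The Column player indifferent between North and South: p·12 + (1−p)·5 = p·6 + (1−p)·10 ⟹ 5 + 7p = 10 + (-4)p ⟹ p = 5/11.
The Row player indifferent between North and South: q·6 + (1−q)·11 = q·10 + (1−q)·0 ⟹ 11 + (-5)q = 0 + 10q ⟹ q = 11/15.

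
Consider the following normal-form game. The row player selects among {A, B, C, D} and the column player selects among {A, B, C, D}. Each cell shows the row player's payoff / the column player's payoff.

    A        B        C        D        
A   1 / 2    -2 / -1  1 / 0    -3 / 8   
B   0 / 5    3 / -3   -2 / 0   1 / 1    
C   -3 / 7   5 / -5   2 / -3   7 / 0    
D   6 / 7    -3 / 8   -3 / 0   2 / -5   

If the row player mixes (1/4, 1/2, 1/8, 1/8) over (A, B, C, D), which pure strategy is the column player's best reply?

A

Compute the column player's expected payoff from each pure strategy against the given mix.
A: (1/4)·2 + (1/2)·5 + (1/8)·7 + (1/8)·7 = 19/4
B: (1/4)·(-1) + (1/2)·(-3) + (1/8)·(-5) + (1/8)·8 = -11/8
C: (1/4)·0 + (1/2)·0 + (1/8)·(-3) + (1/8)·0 = -3/8
D: (1/4)·8 + (1/2)·1 + (1/8)·0 + (1/8)·(-5) = 15/8
Highest expected payoff is 19/4, from A.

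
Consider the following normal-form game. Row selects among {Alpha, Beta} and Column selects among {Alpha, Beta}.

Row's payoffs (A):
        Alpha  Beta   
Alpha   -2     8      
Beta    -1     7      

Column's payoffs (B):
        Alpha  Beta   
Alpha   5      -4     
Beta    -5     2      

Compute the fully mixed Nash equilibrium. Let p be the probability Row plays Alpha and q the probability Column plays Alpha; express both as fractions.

p = 7/16, q = 1/2

In a mixed NE each player is indifferent between their pure strategies, so the opponent's mix sets the indifference.
Column indifferent between Alpha and Beta: p·5 + (1−p)·(-5) = p·(-4) + (1−p)·2 ⟹ (-5) + 10p = 2 + (-6)p ⟹ p = 7/16.
Row indifferent between Alpha and Beta: q·(-2) + (1−q)·8 = q·(-1) + (1−q)·7 ⟹ 8 + (-10)q = 7 + (-8)q ⟹ q = 1/2.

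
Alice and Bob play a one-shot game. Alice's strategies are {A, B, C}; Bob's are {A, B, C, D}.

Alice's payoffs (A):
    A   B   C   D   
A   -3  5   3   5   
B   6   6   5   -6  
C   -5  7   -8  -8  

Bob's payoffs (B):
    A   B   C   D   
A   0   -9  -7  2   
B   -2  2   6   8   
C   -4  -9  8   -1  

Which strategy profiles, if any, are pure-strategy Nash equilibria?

(A, D)

A profile is a Nash equilibrium when each player is best-responding to the other.
Alice's best responses — vs A: B (payoff 6); vs B: C (payoff 7); vs C: B (payoff 5); vs D: A (payoff 5).
Bob's best responses — vs A: D (payoff 2); vs B: D (payoff 8); vs C: C (payoff 8).
The only mutual best response is (A, D); neither player gains by switching there.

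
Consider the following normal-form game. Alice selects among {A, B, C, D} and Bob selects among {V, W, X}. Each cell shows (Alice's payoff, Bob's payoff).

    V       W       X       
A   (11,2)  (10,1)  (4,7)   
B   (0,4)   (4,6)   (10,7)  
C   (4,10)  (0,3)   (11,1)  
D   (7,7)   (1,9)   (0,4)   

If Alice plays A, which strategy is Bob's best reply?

With Alice fixed at A, Bob's payoffs are: V → 2, W → 1, X → 7.
The maximum is 7, achieved by X.

X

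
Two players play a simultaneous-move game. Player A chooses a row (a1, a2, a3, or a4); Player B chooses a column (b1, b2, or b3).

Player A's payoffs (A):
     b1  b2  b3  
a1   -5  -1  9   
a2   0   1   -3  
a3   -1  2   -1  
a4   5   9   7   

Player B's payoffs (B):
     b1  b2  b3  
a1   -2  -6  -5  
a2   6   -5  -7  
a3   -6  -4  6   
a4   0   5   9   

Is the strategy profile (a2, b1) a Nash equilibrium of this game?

Holding Player B at b1: Player A gets 0 from a2 but could get 5 by switching to a4. Player A has a profitable deviation.

No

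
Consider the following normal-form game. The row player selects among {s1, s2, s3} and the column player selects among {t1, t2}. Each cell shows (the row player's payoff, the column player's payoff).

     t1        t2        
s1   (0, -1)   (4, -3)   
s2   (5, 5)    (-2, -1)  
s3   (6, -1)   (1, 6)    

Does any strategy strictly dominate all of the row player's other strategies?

Check whether one of the row player's strategies beats all alternatives regardless of what the opponent does.
s1 is not dominant: against t1, s2 gives 5 > 0.
s2 is not dominant: against t1, s3 gives 6 > 5.
s3 is not dominant: against t2, s1 gives 4 > 1.
No single strategy is best against every opponent action.

No strictly dominant strategy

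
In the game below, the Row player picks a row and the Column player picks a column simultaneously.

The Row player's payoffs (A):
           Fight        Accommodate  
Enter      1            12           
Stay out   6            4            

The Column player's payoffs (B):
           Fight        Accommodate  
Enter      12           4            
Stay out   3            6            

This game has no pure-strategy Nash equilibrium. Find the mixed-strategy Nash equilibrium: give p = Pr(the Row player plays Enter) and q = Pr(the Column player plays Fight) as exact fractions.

Each player's mixing probability is pinned down by making the *other* player indifferent.
The Column player indifferent between Fight and Accommodate: p·12 + (1−p)·3 = p·4 + (1−p)·6 ⟹ 3 + 9p = 6 + (-2)p ⟹ p = 3/11.
The Row player indifferent between Enter and Stay out: q·1 + (1−q)·12 = q·6 + (1−q)·4 ⟹ 12 + (-11)q = 4 + 2q ⟹ q = 8/13.

p = 3/11, q = 8/13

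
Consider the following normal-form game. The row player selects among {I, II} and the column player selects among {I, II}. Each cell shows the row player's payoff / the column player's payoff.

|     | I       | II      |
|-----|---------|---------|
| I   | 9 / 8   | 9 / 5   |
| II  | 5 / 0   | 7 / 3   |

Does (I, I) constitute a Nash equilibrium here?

Holding the column player at I: the row player gets 9 from I, versus 5 from II. No profitable deviation for the row player.
Holding the row player at I: the column player gets 8 from I, versus 5 from II. No profitable deviation for the column player either.

Yes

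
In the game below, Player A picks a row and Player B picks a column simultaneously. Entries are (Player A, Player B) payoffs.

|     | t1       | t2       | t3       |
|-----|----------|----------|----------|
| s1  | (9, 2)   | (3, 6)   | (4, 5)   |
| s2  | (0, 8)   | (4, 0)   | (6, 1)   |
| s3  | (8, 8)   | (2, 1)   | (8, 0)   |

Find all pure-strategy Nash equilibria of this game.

Check mutual best responses: a cell is a NE iff neither player can gain by unilaterally deviating.
Player A's best responses — vs t1: s1 (payoff 9); vs t2: s2 (payoff 4); vs t3: s3 (payoff 8).
Player B's best responses — vs s1: t2 (payoff 6); vs s2: t1 (payoff 8); vs s3: t1 (payoff 8).
No cell has both players best-responding. For instance, Player A's best reply to t3 is s3, but against s3 Player B prefers t1 over t3.

None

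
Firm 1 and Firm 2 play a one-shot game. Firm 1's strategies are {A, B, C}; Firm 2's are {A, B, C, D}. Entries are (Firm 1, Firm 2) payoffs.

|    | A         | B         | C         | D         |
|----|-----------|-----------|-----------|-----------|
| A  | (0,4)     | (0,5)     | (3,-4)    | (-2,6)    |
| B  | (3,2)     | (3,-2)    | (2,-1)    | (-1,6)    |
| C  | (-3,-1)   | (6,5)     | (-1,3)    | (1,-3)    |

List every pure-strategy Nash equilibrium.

(C, B)

Check mutual best responses: a cell is a NE iff neither player can gain by unilaterally deviating.
Firm 1's best responses — vs A: B (payoff 3); vs B: C (payoff 6); vs C: A (payoff 3); vs D: C (payoff 1).
Firm 2's best responses — vs A: D (payoff 6); vs B: D (payoff 6); vs C: B (payoff 5).
The only mutual best response is (C, B); neither player gains by switching there.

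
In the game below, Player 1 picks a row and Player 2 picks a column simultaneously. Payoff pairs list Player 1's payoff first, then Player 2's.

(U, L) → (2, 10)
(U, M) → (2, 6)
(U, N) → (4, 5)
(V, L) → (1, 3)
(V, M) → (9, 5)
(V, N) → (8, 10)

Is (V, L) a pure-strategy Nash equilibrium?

No

Holding Player 2 at L: Player 1 gets 1 from V but could get 2 by switching to U. Player 1 has a profitable deviation.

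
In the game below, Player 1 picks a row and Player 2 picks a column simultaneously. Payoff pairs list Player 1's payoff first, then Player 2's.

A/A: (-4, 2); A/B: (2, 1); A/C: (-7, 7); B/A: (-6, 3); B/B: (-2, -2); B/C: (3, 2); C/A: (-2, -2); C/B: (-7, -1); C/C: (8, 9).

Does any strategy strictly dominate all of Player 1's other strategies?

None

Check whether one of Player 1's strategies beats all alternatives regardless of what the opponent does.
A is not dominant: against A, C gives -2 > -4.
B is not dominant: against A, A gives -4 > -6.
C is not dominant: against B, A gives 2 > -7.
No single strategy is best against every opponent action.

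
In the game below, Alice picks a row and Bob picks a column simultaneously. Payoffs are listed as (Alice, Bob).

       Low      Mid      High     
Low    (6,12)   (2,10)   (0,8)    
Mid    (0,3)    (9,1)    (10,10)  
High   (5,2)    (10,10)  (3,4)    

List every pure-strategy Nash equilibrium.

(Low, Low), (Mid, High), and (High, Mid)

A profile is a Nash equilibrium when each player is best-responding to the other.
Alice's best responses — vs Low: Low (payoff 6); vs Mid: High (payoff 10); vs High: Mid (payoff 10).
Bob's best responses — vs Low: Low (payoff 12); vs Mid: High (payoff 10); vs High: Mid (payoff 10).
Mutual best responses occur at (Low, Low), (Mid, High), and (High, Mid); at each, neither player gains by switching.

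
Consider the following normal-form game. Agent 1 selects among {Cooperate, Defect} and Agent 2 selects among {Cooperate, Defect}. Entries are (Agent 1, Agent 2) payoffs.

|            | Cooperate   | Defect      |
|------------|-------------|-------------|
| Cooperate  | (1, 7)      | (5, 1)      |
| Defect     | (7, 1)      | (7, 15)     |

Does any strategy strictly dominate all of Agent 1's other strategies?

Defect

A strategy is strictly dominant if it gives Agent 1 a strictly higher payoff than every other strategy, against every choice by the opponent.
Defect strictly dominates: vs Cooperate: 7 > 1; vs Defect: 7 > 5.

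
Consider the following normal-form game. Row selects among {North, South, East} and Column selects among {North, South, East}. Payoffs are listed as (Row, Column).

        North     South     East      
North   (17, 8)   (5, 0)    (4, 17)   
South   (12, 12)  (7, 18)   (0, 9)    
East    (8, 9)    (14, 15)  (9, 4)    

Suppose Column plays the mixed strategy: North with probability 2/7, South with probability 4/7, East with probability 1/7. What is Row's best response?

East

Compute Row's expected payoff from each pure strategy against the given mix.
North: (2/7)·17 + (4/7)·5 + (1/7)·4 = 58/7
South: (2/7)·12 + (4/7)·7 + (1/7)·0 = 52/7
East: (2/7)·8 + (4/7)·14 + (1/7)·9 = 81/7
Highest expected payoff is 81/7, from East.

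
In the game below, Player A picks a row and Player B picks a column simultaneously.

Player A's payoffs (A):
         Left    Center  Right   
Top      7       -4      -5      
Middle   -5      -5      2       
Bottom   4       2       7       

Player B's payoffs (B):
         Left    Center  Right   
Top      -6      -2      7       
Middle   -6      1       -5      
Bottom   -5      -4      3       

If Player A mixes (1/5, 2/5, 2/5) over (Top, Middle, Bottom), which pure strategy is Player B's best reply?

Right

Player B's best reply maximizes expected payoff against the mix.
Left: (1/5)·(-6) + (2/5)·(-6) + (2/5)·(-5) = -28/5
Center: (1/5)·(-2) + (2/5)·1 + (2/5)·(-4) = -8/5
Right: (1/5)·7 + (2/5)·(-5) + (2/5)·3 = 3/5
Highest expected payoff is 3/5, from Right.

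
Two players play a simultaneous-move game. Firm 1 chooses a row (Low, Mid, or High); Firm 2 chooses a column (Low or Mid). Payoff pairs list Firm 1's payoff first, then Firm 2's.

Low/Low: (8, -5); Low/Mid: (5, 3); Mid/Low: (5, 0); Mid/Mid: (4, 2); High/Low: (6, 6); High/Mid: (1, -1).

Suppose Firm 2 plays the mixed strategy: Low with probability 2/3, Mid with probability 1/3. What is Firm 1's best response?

Low

Compute Firm 1's expected payoff from each pure strategy against the given mix.
Low: (2/3)·8 + (1/3)·5 = 7
Mid: (2/3)·5 + (1/3)·4 = 14/3
High: (2/3)·6 + (1/3)·1 = 13/3
Highest expected payoff is 7, from Low.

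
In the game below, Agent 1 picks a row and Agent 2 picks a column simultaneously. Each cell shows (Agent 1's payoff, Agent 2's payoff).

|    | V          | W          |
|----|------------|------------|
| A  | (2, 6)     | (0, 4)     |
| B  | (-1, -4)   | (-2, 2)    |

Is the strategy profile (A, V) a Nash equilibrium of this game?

Yes

Holding Agent 2 at V: Agent 1 gets 2 from A, versus -1 from B. No profitable deviation for Agent 1.
Holding Agent 1 at A: Agent 2 gets 6 from V, versus 4 from W. No profitable deviation for Agent 2 either.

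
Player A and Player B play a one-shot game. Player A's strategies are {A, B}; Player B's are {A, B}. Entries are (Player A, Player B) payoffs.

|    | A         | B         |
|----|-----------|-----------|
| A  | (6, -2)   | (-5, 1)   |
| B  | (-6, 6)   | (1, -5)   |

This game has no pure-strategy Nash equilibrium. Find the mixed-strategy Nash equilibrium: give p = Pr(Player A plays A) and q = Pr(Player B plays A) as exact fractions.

In a mixed NE each player is indifferent between their pure strategies, so the opponent's mix sets the indifference.
Player B indifferent between A and B: p·(-2) + (1−p)·6 = p·1 + (1−p)·(-5) ⟹ 6 + (-8)p = (-5) + 6p ⟹ p = 11/14.
Player A indifferent between A and B: q·6 + (1−q)·(-5) = q·(-6) + (1−q)·1 ⟹ (-5) + 11q = 1 + (-7)q ⟹ q = 1/3.

p = 11/14, q = 1/3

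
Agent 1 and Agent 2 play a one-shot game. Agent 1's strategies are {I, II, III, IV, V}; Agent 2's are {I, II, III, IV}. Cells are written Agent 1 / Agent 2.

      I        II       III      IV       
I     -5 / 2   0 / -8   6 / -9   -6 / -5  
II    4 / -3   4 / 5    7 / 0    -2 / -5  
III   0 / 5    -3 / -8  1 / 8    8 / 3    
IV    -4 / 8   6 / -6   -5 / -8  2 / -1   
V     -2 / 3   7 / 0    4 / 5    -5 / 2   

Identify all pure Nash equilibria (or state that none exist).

Check mutual best responses: a cell is a NE iff neither player can gain by unilaterally deviating.
Agent 1's best responses — vs I: II (payoff 4); vs II: V (payoff 7); vs III: II (payoff 7); vs IV: III (payoff 8).
Agent 2's best responses — vs I: I (payoff 2); vs II: II (payoff 5); vs III: III (payoff 8); vs IV: I (payoff 8); vs V: III (payoff 5).
No cell has both players best-responding. For instance, Agent 1's best reply to II is V, but against V Agent 2 prefers III over II.

None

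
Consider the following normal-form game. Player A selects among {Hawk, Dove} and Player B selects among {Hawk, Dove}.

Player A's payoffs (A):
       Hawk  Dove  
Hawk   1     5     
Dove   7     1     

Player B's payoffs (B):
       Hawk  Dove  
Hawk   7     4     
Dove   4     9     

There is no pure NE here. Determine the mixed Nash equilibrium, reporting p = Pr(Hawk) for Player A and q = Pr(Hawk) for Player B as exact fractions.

p = 5/8, q = 2/5

Each player's mixing probability is pinned down by making the *other* player indifferent.
Player B indifferent between Hawk and Dove: p·7 + (1−p)·4 = p·4 + (1−p)·9 ⟹ 4 + 3p = 9 + (-5)p ⟹ p = 5/8.
Player A indifferent between Hawk and Dove: q·1 + (1−q)·5 = q·7 + (1−q)·1 ⟹ 5 + (-4)q = 1 + 6q ⟹ q = 2/5.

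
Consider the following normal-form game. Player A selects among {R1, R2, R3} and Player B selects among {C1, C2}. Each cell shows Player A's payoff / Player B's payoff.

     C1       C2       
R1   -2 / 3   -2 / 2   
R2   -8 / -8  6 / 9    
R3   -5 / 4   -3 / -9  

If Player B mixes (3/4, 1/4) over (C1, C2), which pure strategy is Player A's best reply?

R1

Player A's best reply maximizes expected payoff against the mix.
R1: (3/4)·(-2) + (1/4)·(-2) = -2
R2: (3/4)·(-8) + (1/4)·6 = -9/2
R3: (3/4)·(-5) + (1/4)·(-3) = -9/2
Highest expected payoff is -2, from R1.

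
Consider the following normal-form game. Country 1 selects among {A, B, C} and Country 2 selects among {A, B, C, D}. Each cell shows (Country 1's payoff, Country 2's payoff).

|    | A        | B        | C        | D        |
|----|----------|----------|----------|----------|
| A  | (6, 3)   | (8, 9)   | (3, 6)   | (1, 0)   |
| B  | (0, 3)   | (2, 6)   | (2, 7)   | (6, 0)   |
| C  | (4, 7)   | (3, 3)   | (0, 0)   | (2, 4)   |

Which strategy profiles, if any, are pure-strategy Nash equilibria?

Check mutual best responses: a cell is a NE iff neither player can gain by unilaterally deviating.
Country 1's best responses — vs A: A (payoff 6); vs B: A (payoff 8); vs C: A (payoff 3); vs D: B (payoff 6).
Country 2's best responses — vs A: B (payoff 9); vs B: C (payoff 7); vs C: A (payoff 7).
The only mutual best response is (A, B); neither player gains by switching there.

(A, B)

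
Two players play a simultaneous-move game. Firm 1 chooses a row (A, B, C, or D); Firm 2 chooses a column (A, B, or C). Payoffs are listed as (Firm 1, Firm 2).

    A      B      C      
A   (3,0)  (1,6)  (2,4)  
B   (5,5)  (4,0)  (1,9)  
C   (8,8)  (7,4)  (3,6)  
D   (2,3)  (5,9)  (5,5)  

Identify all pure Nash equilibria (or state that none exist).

Find each player's best response to every opponent strategy; NE are the intersections.
Firm 1's best responses — vs A: C (payoff 8); vs B: C (payoff 7); vs C: D (payoff 5).
Firm 2's best responses — vs A: B (payoff 6); vs B: C (payoff 9); vs C: A (payoff 8); vs D: B (payoff 9).
The only mutual best response is (C, A); neither player gains by switching there.

(C, A)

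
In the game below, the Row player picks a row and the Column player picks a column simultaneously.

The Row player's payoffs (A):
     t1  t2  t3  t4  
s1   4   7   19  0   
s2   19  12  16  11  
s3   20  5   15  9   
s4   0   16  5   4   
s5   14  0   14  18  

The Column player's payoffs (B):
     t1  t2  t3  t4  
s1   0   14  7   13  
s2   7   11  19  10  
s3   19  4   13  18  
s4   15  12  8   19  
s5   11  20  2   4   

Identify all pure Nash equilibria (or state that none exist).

A profile is a Nash equilibrium when each player is best-responding to the other.
The Row player's best responses — vs t1: s3 (payoff 20); vs t2: s4 (payoff 16); vs t3: s1 (payoff 19); vs t4: s5 (payoff 18).
The Column player's best responses — vs s1: t2 (payoff 14); vs s2: t3 (payoff 19); vs s3: t1 (payoff 19); vs s4: t4 (payoff 19); vs s5: t2 (payoff 20).
The only mutual best response is (s3, t1); neither player gains by switching there.

(s3, t1)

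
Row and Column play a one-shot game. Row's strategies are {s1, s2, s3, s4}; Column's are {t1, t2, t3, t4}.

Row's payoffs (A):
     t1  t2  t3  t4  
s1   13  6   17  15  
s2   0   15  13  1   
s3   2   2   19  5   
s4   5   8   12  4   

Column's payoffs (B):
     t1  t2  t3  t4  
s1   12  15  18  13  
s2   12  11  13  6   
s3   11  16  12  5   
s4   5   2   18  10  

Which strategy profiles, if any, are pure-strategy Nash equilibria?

No pure-strategy Nash equilibrium

A profile is a Nash equilibrium when each player is best-responding to the other.
Row's best responses — vs t1: s1 (payoff 13); vs t2: s2 (payoff 15); vs t3: s3 (payoff 19); vs t4: s1 (payoff 15).
Column's best responses — vs s1: t3 (payoff 18); vs s2: t3 (payoff 13); vs s3: t2 (payoff 16); vs s4: t3 (payoff 18).
No cell has both players best-responding. For instance, Row's best reply to t2 is s2, but against s2 Column prefers t3 over t2.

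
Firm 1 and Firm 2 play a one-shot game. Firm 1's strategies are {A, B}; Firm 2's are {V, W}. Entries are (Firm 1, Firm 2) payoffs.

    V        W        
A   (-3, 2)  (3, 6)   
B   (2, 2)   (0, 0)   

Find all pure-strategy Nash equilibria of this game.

(A, W) and (B, V)

Check mutual best responses: a cell is a NE iff neither player can gain by unilaterally deviating.
Firm 1's best responses — vs V: B (payoff 2); vs W: A (payoff 3).
Firm 2's best responses — vs A: W (payoff 6); vs B: V (payoff 2).
Mutual best responses occur at (A, W) and (B, V); at each, neither player gains by switching.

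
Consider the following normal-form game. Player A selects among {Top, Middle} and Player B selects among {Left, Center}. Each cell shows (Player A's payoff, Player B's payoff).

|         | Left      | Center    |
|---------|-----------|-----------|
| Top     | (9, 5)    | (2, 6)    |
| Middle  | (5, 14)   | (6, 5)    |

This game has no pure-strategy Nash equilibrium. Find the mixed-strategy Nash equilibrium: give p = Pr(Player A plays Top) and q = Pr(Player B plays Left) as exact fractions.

Each player's mixing probability is pinned down by making the *other* player indifferent.
Player B indifferent between Left and Center: p·5 + (1−p)·14 = p·6 + (1−p)·5 ⟹ 14 + (-9)p = 5 + 1p ⟹ p = 9/10.
Player A indifferent between Top and Middle: q·9 + (1−q)·2 = q·5 + (1−q)·6 ⟹ 2 + 7q = 6 + (-1)q ⟹ q = 1/2.

p = 9/10, q = 1/2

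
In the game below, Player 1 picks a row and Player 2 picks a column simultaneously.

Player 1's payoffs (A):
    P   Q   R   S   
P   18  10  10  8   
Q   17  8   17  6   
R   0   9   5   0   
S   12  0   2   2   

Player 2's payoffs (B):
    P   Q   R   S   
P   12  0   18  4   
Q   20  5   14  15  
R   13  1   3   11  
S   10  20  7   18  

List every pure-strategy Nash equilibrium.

No pure-strategy Nash equilibrium

Find each player's best response to every opponent strategy; NE are the intersections.
Player 1's best responses — vs P: P (payoff 18); vs Q: P (payoff 10); vs R: Q (payoff 17); vs S: P (payoff 8).
Player 2's best responses — vs P: R (payoff 18); vs Q: P (payoff 20); vs R: P (payoff 13); vs S: Q (payoff 20).
No cell has both players best-responding. For instance, Player 1's best reply to P is P, but against P Player 2 prefers R over P.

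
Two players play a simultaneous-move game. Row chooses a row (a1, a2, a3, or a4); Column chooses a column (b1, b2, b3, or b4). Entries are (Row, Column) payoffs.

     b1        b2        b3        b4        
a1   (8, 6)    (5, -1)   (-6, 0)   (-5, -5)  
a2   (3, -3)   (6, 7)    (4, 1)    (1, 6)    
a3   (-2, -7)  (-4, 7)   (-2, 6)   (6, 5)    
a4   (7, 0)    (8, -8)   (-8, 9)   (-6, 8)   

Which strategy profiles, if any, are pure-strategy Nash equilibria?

Find each player's best response to every opponent strategy; NE are the intersections.
Row's best responses — vs b1: a1 (payoff 8); vs b2: a4 (payoff 8); vs b3: a2 (payoff 4); vs b4: a3 (payoff 6).
Column's best responses — vs a1: b1 (payoff 6); vs a2: b2 (payoff 7); vs a3: b2 (payoff 7); vs a4: b3 (payoff 9).
The only mutual best response is (a1, b1); neither player gains by switching there.

(a1, b1)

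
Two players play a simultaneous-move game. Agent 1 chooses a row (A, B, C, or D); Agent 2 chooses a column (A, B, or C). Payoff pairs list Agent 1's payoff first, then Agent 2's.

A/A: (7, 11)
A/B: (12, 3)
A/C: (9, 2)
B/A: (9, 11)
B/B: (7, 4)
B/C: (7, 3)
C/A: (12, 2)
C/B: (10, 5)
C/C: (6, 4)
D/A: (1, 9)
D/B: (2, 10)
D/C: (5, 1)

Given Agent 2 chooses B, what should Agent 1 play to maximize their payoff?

With Agent 2 fixed at B, Agent 1's payoffs are: A → 12, B → 7, C → 10, D → 2.
The maximum is 12, achieved by A.

A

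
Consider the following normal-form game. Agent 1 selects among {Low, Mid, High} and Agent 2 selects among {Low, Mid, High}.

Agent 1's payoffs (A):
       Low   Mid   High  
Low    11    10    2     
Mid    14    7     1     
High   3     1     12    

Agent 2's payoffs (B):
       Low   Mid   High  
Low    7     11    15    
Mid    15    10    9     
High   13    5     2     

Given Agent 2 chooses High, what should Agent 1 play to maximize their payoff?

High

With Agent 2 fixed at High, Agent 1's payoffs are: Low → 2, Mid → 1, High → 12.
The maximum is 12, achieved by High.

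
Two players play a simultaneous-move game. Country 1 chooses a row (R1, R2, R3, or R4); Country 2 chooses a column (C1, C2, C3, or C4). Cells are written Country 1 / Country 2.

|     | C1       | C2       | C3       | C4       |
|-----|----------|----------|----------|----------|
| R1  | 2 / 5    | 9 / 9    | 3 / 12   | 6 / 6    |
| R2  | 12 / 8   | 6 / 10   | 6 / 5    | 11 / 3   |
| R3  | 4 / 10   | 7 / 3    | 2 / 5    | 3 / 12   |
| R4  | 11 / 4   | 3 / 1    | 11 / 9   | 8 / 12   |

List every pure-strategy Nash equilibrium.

A profile is a Nash equilibrium when each player is best-responding to the other.
Country 1's best responses — vs C1: R2 (payoff 12); vs C2: R1 (payoff 9); vs C3: R4 (payoff 11); vs C4: R2 (payoff 11).
Country 2's best responses — vs R1: C3 (payoff 12); vs R2: C2 (payoff 10); vs R3: C4 (payoff 12); vs R4: C4 (payoff 12).
No cell has both players best-responding. For instance, Country 1's best reply to C4 is R2, but against R2 Country 2 prefers C2 over C4.

None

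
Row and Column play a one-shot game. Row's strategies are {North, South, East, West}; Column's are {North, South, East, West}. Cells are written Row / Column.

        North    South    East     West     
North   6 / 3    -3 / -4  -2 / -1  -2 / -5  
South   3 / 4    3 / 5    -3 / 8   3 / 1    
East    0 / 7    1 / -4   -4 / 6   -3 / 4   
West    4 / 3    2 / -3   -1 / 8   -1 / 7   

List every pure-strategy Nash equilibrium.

Check mutual best responses: a cell is a NE iff neither player can gain by unilaterally deviating.
Row's best responses — vs North: North (payoff 6); vs South: South (payoff 3); vs East: West (payoff -1); vs West: South (payoff 3).
Column's best responses — vs North: North (payoff 3); vs South: East (payoff 8); vs East: North (payoff 7); vs West: East (payoff 8).
Mutual best responses occur at (North, North) and (West, East); at each, neither player gains by switching.

(North, North) and (West, East)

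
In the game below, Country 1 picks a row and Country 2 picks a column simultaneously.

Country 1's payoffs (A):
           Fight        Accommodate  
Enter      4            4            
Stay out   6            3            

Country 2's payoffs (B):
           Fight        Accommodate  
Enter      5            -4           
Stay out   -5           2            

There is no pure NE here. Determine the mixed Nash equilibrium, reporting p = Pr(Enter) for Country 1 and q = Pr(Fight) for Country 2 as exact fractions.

p = 7/16, q = 1/3

Each player's mixing probability is pinned down by making the *other* player indifferent.
Country 2 indifferent between Fight and Accommodate: p·5 + (1−p)·(-5) = p·(-4) + (1−p)·2 ⟹ (-5) + 10p = 2 + (-6)p ⟹ p = 7/16.
Country 1 indifferent between Enter and Stay out: q·4 + (1−q)·4 = q·6 + (1−q)·3 ⟹ 4 + 0q = 3 + 3q ⟹ q = 1/3.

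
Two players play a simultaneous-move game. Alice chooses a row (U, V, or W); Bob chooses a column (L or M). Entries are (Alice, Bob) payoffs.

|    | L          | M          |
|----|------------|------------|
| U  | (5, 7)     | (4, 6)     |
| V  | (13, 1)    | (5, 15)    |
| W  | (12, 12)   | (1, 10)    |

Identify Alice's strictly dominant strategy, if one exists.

V

Check whether one of Alice's strategies beats all alternatives regardless of what the opponent does.
V strictly dominates: vs L: 13 > each of {5, 12}; vs M: 5 > each of {4, 1}.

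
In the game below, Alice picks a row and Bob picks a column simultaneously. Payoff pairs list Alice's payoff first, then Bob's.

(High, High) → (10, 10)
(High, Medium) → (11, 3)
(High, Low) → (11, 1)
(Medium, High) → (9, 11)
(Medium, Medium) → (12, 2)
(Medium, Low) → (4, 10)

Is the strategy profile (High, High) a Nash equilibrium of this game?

Yes

Holding Bob at High: Alice gets 10 from High, versus 9 from Medium. No profitable deviation for Alice.
Holding Alice at High: Bob gets 10 from High, versus 3 from Medium, 1 from Low. No profitable deviation for Bob either.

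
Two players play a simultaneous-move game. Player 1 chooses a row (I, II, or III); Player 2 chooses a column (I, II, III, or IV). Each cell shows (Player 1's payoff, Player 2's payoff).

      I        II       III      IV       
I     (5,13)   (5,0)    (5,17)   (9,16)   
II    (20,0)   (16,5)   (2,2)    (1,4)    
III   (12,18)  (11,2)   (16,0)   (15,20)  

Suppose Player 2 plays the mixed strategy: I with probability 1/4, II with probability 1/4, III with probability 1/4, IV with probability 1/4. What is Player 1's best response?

III

Compute Player 1's expected payoff from each pure strategy against the given mix.
I: (1/4)·5 + (1/4)·5 + (1/4)·5 + (1/4)·9 = 6
II: (1/4)·20 + (1/4)·16 + (1/4)·2 + (1/4)·1 = 39/4
III: (1/4)·12 + (1/4)·11 + (1/4)·16 + (1/4)·15 = 27/2
Highest expected payoff is 27/2, from III.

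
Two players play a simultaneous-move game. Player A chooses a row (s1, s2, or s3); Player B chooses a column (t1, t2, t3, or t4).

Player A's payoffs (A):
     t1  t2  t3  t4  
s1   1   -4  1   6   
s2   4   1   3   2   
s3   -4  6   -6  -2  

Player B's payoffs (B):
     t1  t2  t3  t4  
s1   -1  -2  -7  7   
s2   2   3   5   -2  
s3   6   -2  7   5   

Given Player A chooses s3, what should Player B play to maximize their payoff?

With Player A fixed at s3, Player B's payoffs are: t1 → 6, t2 → -2, t3 → 7, t4 → 5.
The maximum is 7, achieved by t3.

t3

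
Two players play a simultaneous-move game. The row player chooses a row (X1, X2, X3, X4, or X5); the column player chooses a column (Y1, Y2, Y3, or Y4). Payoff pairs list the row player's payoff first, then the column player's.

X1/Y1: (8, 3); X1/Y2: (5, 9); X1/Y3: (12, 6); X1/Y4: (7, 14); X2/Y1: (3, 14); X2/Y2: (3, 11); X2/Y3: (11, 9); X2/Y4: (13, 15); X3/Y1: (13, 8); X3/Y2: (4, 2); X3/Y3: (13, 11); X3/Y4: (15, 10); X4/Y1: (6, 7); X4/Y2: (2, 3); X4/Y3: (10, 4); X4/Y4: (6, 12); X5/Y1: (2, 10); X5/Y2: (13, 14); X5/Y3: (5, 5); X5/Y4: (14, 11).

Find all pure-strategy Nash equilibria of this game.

(X3, Y3) and (X5, Y2)

Find each player's best response to every opponent strategy; NE are the intersections.
The row player's best responses — vs Y1: X3 (payoff 13); vs Y2: X5 (payoff 13); vs Y3: X3 (payoff 13); vs Y4: X3 (payoff 15).
The column player's best responses — vs X1: Y4 (payoff 14); vs X2: Y4 (payoff 15); vs X3: Y3 (payoff 11); vs X4: Y4 (payoff 12); vs X5: Y2 (payoff 14).
Mutual best responses occur at (X3, Y3) and (X5, Y2); at each, neither player gains by switching.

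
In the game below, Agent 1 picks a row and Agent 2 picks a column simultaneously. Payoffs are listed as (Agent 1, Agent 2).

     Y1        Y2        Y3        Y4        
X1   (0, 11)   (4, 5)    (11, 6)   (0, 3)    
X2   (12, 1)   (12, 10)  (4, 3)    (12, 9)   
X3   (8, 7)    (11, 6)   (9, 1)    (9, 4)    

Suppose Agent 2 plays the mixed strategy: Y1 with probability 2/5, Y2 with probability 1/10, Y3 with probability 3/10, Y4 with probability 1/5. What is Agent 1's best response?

X2

Compute Agent 1's expected payoff from each pure strategy against the given mix.
X1: (2/5)·0 + (1/10)·4 + (3/10)·11 + (1/5)·0 = 37/10
X2: (2/5)·12 + (1/10)·12 + (3/10)·4 + (1/5)·12 = 48/5
X3: (2/5)·8 + (1/10)·11 + (3/10)·9 + (1/5)·9 = 44/5
Highest expected payoff is 48/5, from X2.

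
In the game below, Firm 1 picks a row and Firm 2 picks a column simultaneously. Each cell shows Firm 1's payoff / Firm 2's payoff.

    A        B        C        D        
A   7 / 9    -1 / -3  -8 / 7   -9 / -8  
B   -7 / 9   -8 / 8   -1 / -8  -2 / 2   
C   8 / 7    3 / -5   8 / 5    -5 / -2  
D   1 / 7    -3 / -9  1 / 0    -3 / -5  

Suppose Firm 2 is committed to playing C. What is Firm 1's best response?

C

With Firm 2 fixed at C, Firm 1's payoffs are: A → -8, B → -1, C → 8, D → 1.
The maximum is 8, achieved by C.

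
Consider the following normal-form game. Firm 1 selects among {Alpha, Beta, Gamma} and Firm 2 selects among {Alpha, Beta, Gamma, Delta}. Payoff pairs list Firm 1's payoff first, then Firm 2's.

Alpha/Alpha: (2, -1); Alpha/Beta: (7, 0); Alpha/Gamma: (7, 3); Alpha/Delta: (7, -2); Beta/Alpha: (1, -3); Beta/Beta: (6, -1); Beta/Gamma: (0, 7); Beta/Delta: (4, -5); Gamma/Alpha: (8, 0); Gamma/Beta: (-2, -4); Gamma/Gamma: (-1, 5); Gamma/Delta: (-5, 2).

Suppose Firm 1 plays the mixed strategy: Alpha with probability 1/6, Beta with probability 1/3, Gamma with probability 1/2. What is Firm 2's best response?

Gamma

Compute Firm 2's expected payoff from each pure strategy against the given mix.
Alpha: (1/6)·(-1) + (1/3)·(-3) + (1/2)·0 = -7/6
Beta: (1/6)·0 + (1/3)·(-1) + (1/2)·(-4) = -7/3
Gamma: (1/6)·3 + (1/3)·7 + (1/2)·5 = 16/3
Delta: (1/6)·(-2) + (1/3)·(-5) + (1/2)·2 = -1
Highest expected payoff is 16/3, from Gamma.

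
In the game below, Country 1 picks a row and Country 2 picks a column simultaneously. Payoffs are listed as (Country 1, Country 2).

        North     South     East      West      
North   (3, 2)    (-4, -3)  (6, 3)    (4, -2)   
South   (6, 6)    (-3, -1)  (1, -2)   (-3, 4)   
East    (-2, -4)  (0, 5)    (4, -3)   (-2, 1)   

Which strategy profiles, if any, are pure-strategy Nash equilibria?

Check mutual best responses: a cell is a NE iff neither player can gain by unilaterally deviating.
Country 1's best responses — vs North: South (payoff 6); vs South: East (payoff 0); vs East: North (payoff 6); vs West: North (payoff 4).
Country 2's best responses — vs North: East (payoff 3); vs South: North (payoff 6); vs East: South (payoff 5).
Mutual best responses occur at (North, East), (South, North), and (East, South); at each, neither player gains by switching.

(North, East), (South, North), and (East, South)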